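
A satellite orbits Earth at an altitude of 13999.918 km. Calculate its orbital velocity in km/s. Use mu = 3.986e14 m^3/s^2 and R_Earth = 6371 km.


r = R_E + alt = 6371.0 + 13999.918 = 20370.9180 km = 2.0370918e+07 m
v = sqrt(mu/r) = sqrt(3.986e14 / 2.0370918e+07) = 4423.4727 m/s = 4.4235 km/s

4.4235 km/s


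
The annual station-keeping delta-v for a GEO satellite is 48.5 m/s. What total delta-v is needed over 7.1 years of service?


dV = rate * years = 48.5 * 7.1
dV = 344.3500 m/s

344.3500 m/s


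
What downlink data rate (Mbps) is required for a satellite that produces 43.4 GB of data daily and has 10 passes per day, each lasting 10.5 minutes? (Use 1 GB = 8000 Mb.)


total contact time = 10 * 10.5 * 60 = 6300.0000 s
data = 43.4 GB = 347200.0000 Mb
rate = 347200.0000 / 6300.0000 = 55.1111 Mbps

55.1111 Mbps


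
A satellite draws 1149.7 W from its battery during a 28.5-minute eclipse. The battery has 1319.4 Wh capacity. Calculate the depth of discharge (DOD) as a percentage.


E_used = P * t / 60 = 1149.7 * 28.5 / 60 = 546.1075 Wh
DOD = E_used / E_total * 100 = 546.1075 / 1319.4 * 100
DOD = 41.3906 %

41.3906 %


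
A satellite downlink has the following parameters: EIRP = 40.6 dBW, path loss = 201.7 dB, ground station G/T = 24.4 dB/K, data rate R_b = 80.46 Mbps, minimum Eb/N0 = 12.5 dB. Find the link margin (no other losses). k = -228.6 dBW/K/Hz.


C/N0 = EIRP - FSPL + G/T - k = 40.6 - 201.7 + 24.4 - (-228.6)
C/N0 = 91.9000 dB-Hz
R_b = 80.46 Mbps = 8.046e+07 bps -> 10*log10(R_b) = 79.0558 dB-Hz
Eb/N0 = C/N0 - 10*log10(R_b) = 91.9000 - 79.0558 = 12.8442 dB
Margin = Eb/N0 - Eb/N0_req = 12.8442 - 12.5 = 0.3441997 dB (link closes)

0.3442 dB


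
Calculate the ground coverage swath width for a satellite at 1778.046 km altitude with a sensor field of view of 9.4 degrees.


FOV = 9.4 deg = 0.1640609 rad
swath = 2 * alt * tan(FOV/2) = 2 * 1778.046 * tan(0.08203047)
swath = 2 * 1778.046 * 0.08221497
swath = 292.3640 km

292.3640 km


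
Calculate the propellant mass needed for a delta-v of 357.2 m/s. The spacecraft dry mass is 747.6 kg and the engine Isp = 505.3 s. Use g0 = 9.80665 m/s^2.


ve = Isp * g0 = 505.3 * 9.80665 = 4955.300245 m/s
mass ratio = exp(dv/ve) = exp(357.2/4955.300245) = 1.07474608
m_prop = m_dry * (mr - 1) = 747.6 * (1.07474608 - 1)
m_prop = 55.8802 kg

55.8802 kg


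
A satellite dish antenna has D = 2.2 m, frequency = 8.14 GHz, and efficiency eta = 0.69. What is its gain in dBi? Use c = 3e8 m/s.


lambda = c/f = 3e8 / 8.14e+09 = 0.03685504 m
G = eta*(pi*D/lambda)^2 = 0.69*(pi*2.2/0.03685504)^2
G = 24266.1288 (linear)
G = 10*log10(24266.1288) = 43.8500 dBi

43.8500 dBi


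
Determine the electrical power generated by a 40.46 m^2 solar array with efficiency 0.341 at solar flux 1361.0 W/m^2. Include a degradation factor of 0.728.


P = area * eta * S * degradation
P = 40.46 * 0.341 * 1361.0 * 0.728
P = 13670.0393 W

13670.0393 W


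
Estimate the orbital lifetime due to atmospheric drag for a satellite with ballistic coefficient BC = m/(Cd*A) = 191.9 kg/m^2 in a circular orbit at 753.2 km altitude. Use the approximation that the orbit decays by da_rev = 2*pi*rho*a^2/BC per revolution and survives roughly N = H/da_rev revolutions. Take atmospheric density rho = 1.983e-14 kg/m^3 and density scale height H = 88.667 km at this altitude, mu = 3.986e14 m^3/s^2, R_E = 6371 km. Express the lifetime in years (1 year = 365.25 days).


a = R_E + alt = 7124.2000 km = 7.1242e+06 m
da_rev = 2*pi*rho*a^2/BC = 2*pi*1.983e-14*(7.1242e+06)^2/191.9 = 0.0329533684 m per revolution
N = H/da_rev = 88667.0000 m / 0.0329533684 m = 2.6906809e+06 revolutions
P = 2*pi*sqrt(a^3/mu) = 5984.3278 s
lifetime = N*P = 2.6906809e+06 * 5984.3278 = 1.6101917e+10 s = 186364.7770 days
years = 186364.7770 / 365.25 = 510.2390 years

510.2390 years


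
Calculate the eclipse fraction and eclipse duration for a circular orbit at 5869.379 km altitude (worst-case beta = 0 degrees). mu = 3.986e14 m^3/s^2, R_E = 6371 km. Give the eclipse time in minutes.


r = 12240.3790 km
T = 224.6220 min
Eclipse fraction = arcsin(R_E/r)/pi = arcsin(6371.0000/12240.3790)/pi
= arcsin(0.5204904)/pi = 0.1742509
Eclipse duration = 0.1742509 * 224.6220 = 39.1406 min

39.1406 minutes


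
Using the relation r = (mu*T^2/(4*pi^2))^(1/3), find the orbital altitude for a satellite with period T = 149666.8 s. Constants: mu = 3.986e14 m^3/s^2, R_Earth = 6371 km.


T = 149666.8 s
r = (mu*T^2/(4*pi^2))^(1/3) = (3.986e14 * 149666.8^2 / (4*pi^2))^(1/3)
r = 6.0926959e+07 m = 60926.9589 km
alt = r - R_E = 60926.9589 - 6371 = 54555.9589 km

54555.9589 km


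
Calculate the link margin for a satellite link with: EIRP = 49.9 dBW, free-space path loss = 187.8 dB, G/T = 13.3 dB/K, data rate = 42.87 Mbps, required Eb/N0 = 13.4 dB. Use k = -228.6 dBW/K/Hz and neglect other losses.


C/N0 = EIRP - FSPL + G/T - k = 49.9 - 187.8 + 13.3 - (-228.6)
C/N0 = 104.0000 dB-Hz
R_b = 42.87 Mbps = 4.287e+07 bps -> 10*log10(R_b) = 76.3215 dB-Hz
Eb/N0 = C/N0 - 10*log10(R_b) = 104.0000 - 76.3215 = 27.6785 dB
Margin = Eb/N0 - Eb/N0_req = 27.6785 - 13.4 = 14.2785 dB (link closes)

14.2785 dB


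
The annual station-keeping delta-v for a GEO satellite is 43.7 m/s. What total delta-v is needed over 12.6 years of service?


dV = rate * years = 43.7 * 12.6
dV = 550.6200 m/s

550.6200 m/s


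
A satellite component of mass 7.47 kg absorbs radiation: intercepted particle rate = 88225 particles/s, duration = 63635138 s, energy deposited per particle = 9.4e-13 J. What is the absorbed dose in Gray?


Total energy deposited = rate * time * E_per
  = 88225 * 63635138 * 9.4e-13 = 5.2774 J
Dose = E_total / mass = 5.2774 / 7.47
Dose = 0.7064736 Gy

0.7065 Gy


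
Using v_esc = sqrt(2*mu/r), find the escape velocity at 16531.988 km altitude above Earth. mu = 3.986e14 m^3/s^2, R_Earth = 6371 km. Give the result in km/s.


r = 6371.0 + 16531.988 = 22902.9880 km = 2.2902988e+07 m
v_esc = sqrt(2*mu/r) = sqrt(2*3.986e14 / 2.2902988e+07)
v_esc = 5899.8038 m/s = 5.8998 km/s

5.8998 km/s


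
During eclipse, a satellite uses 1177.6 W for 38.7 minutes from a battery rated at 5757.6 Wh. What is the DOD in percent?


E_used = P * t / 60 = 1177.6 * 38.7 / 60 = 759.5520 Wh
DOD = E_used / E_total * 100 = 759.5520 / 5757.6 * 100
DOD = 13.1922 %

13.1922 %


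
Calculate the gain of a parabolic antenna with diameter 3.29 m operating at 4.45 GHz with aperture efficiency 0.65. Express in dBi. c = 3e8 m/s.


lambda = c/f = 3e8 / 4.45e+09 = 0.06741573 m
G = eta*(pi*D/lambda)^2 = 0.65*(pi*3.29/0.06741573)^2
G = 15278.5595 (linear)
G = 10*log10(15278.5595) = 41.8408 dBi

41.8408 dBi


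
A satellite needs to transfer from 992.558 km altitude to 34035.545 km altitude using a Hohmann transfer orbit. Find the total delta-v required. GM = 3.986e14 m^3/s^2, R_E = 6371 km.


r1 = 7363.5580 km = 7.363558e+06 m
r2 = 40406.5450 km = 4.0406545e+07 m
dv1 = sqrt(mu/r1)*(sqrt(2*r2/(r1+r2)) - 1) = 2212.0556 m/s
dv2 = sqrt(mu/r2)*(1 - sqrt(2*r1/(r1+r2))) = 1396.9102 m/s
total dv = |dv1| + |dv2| = 2212.0556 + 1396.9102 = 3608.9658 m/s = 3.6090 km/s

3.6090 km/s


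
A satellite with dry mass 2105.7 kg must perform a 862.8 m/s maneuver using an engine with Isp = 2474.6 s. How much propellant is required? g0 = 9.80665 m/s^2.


ve = Isp * g0 = 2474.6 * 9.80665 = 24267.536090 m/s
mass ratio = exp(dv/ve) = exp(862.8/24267.536090) = 1.03619326
m_prop = m_dry * (mr - 1) = 2105.7 * (1.03619326 - 1)
m_prop = 76.2121 kg

76.2121 kg


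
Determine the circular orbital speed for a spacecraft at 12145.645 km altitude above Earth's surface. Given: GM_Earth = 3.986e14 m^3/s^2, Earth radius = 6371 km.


r = R_E + alt = 6371.0 + 12145.645 = 18516.6450 km = 1.8516645e+07 m
v = sqrt(mu/r) = sqrt(3.986e14 / 1.8516645e+07) = 4639.6743 m/s = 4.6397 km/s

4.6397 km/s


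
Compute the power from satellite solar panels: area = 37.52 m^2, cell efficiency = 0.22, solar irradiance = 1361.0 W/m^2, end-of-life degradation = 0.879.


P = area * eta * S * degradation
P = 37.52 * 0.22 * 1361.0 * 0.879
P = 9874.8956 W

9874.8956 W


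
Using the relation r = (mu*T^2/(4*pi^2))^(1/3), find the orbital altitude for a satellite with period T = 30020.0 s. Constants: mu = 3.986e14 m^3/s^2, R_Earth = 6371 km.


T = 30020.0 s
r = (mu*T^2/(4*pi^2))^(1/3) = (3.986e14 * 30020.0^2 / (4*pi^2))^(1/3)
r = 2.0876914e+07 m = 20876.9144 km
alt = r - R_E = 20876.9144 - 6371 = 14505.9144 km

14505.9144 km


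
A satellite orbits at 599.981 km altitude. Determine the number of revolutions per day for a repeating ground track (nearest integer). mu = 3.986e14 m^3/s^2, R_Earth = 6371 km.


r = 6.970981e+06 m
T = 2*pi*sqrt(r^3/mu) = 5792.3136 s = 96.5386 min
revs/day = 1440 / 96.5386 = 14.9163
Rounded: 15 revolutions per day

15 revolutions per day


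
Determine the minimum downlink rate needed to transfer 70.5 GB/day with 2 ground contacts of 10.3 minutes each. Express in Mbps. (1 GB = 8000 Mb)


total contact time = 2 * 10.3 * 60 = 1236.0000 s
data = 70.5 GB = 564000.0000 Mb
rate = 564000.0000 / 1236.0000 = 456.3107 Mbps

456.3107 Mbps


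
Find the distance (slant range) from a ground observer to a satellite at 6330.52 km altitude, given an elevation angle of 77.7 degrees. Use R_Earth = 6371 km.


h = 6330.52 km, el = 77.7 deg
d = -R_E*sin(el) + sqrt((R_E*sin(el))^2 + 2*R_E*h + h^2)
d = -6371.0000*sin(1.3561) + sqrt((6371.0000*0.9770456)^2 + 2*6371.0000*6330.52 + 6330.52^2)
d = 6404.0420 km

6404.0420 km


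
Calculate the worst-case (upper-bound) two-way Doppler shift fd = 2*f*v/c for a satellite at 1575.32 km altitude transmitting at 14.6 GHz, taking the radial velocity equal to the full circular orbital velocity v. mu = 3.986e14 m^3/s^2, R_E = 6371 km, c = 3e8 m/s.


r = 7.94632e+06 m
v = sqrt(mu/r) = 7082.4843 m/s (worst-case radial velocity)
f = 14.6 GHz = 1.46e+10 Hz
fd = 2*f*v/c = 2*1.46e+10*7082.4843/3.0e+08
fd = 689361.8077 Hz

689361.8077 Hz


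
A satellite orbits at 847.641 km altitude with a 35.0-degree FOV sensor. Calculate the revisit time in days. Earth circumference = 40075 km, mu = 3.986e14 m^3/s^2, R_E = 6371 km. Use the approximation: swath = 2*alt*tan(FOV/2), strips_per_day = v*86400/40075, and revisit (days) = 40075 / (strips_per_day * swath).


swath = 2*847.641*tan(0.3054326) = 534.5204 km
v = sqrt(mu/r) = 7430.8916 m/s = 7.4309 km/s
strips/day = v*86400/40075 = 7.4309*86400/40075 = 16.0207
coverage/day = strips * swath = 16.0207 * 534.5204 = 8563.3834 km
revisit = 40075 / 8563.3834 = 4.6798 days

4.6798 days


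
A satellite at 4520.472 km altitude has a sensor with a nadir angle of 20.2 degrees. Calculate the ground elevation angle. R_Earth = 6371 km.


r = R_E + alt = 10891.4720 km
Law of sines in the satellite / Earth-center / ground-point triangle:
  sin(nadir)/R_E = sin(90 + el)/r  =>  cos(el) = (r/R_E)*sin(nadir)
cos(el) = (10891.4720 / 6371.0000) * sin(20.2 deg) = 0.5903007
el = arccos(0.5903007) = 53.8217 deg
(Earth-central angle = 90 - nadir - el = 15.9783 deg)

53.8217 degrees


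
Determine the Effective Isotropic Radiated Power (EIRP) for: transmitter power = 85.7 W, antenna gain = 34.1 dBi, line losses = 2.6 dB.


Pt = 85.7 W = 19.3298 dBW
EIRP = Pt_dBW + Gt - losses = 19.3298 + 34.1 - 2.6 = 50.8298 dBW

50.8298 dBW


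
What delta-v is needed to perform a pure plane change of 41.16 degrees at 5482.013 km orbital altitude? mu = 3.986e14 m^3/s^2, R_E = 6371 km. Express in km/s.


r = 11853.0130 km = 1.1853013e+07 m
V = sqrt(mu/r) = 5799.0155 m/s
di = 41.16 deg = 0.7183775 rad
dV = 2*V*sin(di/2) = 2*5799.0155*sin(0.3591888)
dV = 4076.8805 m/s = 4.0769 km/s

4.0769 km/s


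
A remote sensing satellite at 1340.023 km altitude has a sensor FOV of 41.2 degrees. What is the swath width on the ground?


FOV = 41.2 deg = 0.7190757 rad
swath = 2 * alt * tan(FOV/2) = 2 * 1340.023 * tan(0.3595378)
swath = 2 * 1340.023 * 0.3758753
swath = 1007.3631 km

1007.3631 km


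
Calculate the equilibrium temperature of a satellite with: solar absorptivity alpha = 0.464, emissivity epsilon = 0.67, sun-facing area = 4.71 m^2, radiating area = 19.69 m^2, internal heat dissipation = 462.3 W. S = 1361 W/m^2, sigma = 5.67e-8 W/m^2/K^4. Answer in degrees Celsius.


Numerator = alpha*S*A_sun + Q_int = 0.464*1361*4.71 + 462.3 = 3436.6838 W
Denominator = eps*sigma*A_rad = 0.67*5.67e-8*19.69 = 7.4800341e-07 W/K^4
T^4 = 4.5944762e+09 K^4
T = 260.3509 K = -12.7991 C

-12.7991 degrees Celsius


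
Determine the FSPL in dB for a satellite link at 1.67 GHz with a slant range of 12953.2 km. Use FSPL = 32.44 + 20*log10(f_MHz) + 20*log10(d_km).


f = 1.67 GHz = 1670.0000 MHz
d = 12953.2 km
FSPL = 32.44 + 20*log10(1670.0000) + 20*log10(12953.2)
FSPL = 32.44 + 64.4543 + 82.2475
FSPL = 179.1419 dB

179.1419 dB


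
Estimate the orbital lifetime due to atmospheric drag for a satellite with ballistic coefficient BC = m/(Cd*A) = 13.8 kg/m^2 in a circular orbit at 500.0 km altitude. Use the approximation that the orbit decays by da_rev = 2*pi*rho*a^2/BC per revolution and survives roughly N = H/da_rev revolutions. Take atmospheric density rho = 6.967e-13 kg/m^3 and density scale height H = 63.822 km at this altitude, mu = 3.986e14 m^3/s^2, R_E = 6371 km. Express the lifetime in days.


a = R_E + alt = 6871.0000 km = 6.871e+06 m
da_rev = 2*pi*rho*a^2/BC = 2*pi*6.967e-13*(6.871e+06)^2/13.8 = 14.975678 m per revolution
N = H/da_rev = 63822.0000 m / 14.975678 m = 4261.7103 revolutions
P = 2*pi*sqrt(a^3/mu) = 5668.1475 s
lifetime = N*P = 4261.7103 * 5668.1475 = 2.4156002e+07 s = 279.5834 days

279.5834 days


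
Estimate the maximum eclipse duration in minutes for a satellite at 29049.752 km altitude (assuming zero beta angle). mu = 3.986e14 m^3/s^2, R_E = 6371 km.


r = 35420.7520 km
T = 1105.7237 min
Eclipse fraction = arcsin(R_E/r)/pi = arcsin(6371.0000/35420.7520)/pi
= arcsin(0.1798663)/pi = 0.05756652
Eclipse duration = 0.05756652 * 1105.7237 = 63.6527 min

63.6527 minutes


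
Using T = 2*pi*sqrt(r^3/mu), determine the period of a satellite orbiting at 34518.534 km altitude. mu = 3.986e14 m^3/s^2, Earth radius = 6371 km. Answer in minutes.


r = 40889.5340 km = 4.0889534e+07 m
T = 2*pi*sqrt(r^3/mu) = 2*pi*sqrt(6.836542e+22 / 3.986e14)
T = 82286.6653 s = 1371.4444 min

1371.4444 minutes


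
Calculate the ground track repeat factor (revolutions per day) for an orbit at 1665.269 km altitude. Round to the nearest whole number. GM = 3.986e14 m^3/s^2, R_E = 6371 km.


r = 8.036269e+06 m
T = 2*pi*sqrt(r^3/mu) = 7169.5669 s = 119.4928 min
revs/day = 1440 / 119.4928 = 12.0509
Rounded: 12 revolutions per day

12 revolutions per day


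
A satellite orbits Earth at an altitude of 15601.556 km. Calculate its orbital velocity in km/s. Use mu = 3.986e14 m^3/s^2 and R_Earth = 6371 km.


r = R_E + alt = 6371.0 + 15601.556 = 21972.5560 km = 2.1972556e+07 m
v = sqrt(mu/r) = sqrt(3.986e14 / 2.1972556e+07) = 4259.2032 m/s = 4.2592 km/s

4.2592 km/s


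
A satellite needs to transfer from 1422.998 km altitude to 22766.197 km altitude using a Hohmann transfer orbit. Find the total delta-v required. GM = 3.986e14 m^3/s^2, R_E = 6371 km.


r1 = 7793.9980 km = 7.793998e+06 m
r2 = 29137.1970 km = 2.9137197e+07 m
dv1 = sqrt(mu/r1)*(sqrt(2*r2/(r1+r2)) - 1) = 1831.8348 m/s
dv2 = sqrt(mu/r2)*(1 - sqrt(2*r1/(r1+r2))) = 1295.7213 m/s
total dv = |dv1| + |dv2| = 1831.8348 + 1295.7213 = 3127.5561 m/s = 3.1276 km/s

3.1276 km/s


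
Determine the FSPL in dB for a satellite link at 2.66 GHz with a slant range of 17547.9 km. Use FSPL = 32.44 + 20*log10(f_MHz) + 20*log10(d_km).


f = 2.66 GHz = 2660.0000 MHz
d = 17547.9 km
FSPL = 32.44 + 20*log10(2660.0000) + 20*log10(17547.9)
FSPL = 32.44 + 68.4976 + 84.8845
FSPL = 185.8221 dB

185.8221 dB


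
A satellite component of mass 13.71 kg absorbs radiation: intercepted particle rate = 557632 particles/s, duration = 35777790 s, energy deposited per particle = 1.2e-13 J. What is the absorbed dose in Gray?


Total energy deposited = rate * time * E_per
  = 557632 * 35777790 * 1.2e-13 = 2.3941 J
Dose = E_total / mass = 2.3941 / 13.71
Dose = 0.1746244 Gy

0.1746 Gy


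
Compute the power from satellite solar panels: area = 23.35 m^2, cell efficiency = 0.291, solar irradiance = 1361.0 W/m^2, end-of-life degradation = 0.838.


P = area * eta * S * degradation
P = 23.35 * 0.291 * 1361.0 * 0.838
P = 7749.6487 W

7749.6487 W


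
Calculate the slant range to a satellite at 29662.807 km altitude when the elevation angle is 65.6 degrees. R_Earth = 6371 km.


h = 29662.807 km, el = 65.6 deg
d = -R_E*sin(el) + sqrt((R_E*sin(el))^2 + 2*R_E*h + h^2)
d = -6371.0000*sin(1.1449) + sqrt((6371.0000*0.9106837)^2 + 2*6371.0000*29662.807 + 29662.807^2)
d = 30135.5971 km

30135.5971 km


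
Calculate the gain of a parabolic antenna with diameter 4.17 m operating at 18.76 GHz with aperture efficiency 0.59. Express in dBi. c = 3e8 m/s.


lambda = c/f = 3e8 / 1.876e+10 = 0.01599147 m
G = eta*(pi*D/lambda)^2 = 0.59*(pi*4.17/0.01599147)^2
G = 395956.0887 (linear)
G = 10*log10(395956.0887) = 55.9765 dBi

55.9765 dBi


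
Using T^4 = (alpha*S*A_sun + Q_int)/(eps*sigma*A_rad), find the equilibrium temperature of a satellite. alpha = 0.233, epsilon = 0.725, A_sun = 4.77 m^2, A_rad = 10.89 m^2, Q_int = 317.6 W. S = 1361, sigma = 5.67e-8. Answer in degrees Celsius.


Numerator = alpha*S*A_sun + Q_int = 0.233*1361*4.77 + 317.6 = 1830.2290 W
Denominator = eps*sigma*A_rad = 0.725*5.67e-8*10.89 = 4.4766068e-07 W/K^4
T^4 = 4.0884293e+09 K^4
T = 252.8652 K = -20.2848 C

-20.2848 degrees Celsius


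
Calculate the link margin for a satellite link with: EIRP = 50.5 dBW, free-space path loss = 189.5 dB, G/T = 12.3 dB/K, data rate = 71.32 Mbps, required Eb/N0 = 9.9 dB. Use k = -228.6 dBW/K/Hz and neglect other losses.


C/N0 = EIRP - FSPL + G/T - k = 50.5 - 189.5 + 12.3 - (-228.6)
C/N0 = 101.9000 dB-Hz
R_b = 71.32 Mbps = 7.132e+07 bps -> 10*log10(R_b) = 78.5321 dB-Hz
Eb/N0 = C/N0 - 10*log10(R_b) = 101.9000 - 78.5321 = 23.3679 dB
Margin = Eb/N0 - Eb/N0_req = 23.3679 - 9.9 = 13.4679 dB (link closes)

13.4679 dB


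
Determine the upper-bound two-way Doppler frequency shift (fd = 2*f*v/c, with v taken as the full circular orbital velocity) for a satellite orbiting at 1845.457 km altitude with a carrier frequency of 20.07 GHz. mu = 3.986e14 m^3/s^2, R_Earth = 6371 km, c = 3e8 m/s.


r = 8.216457e+06 m
v = sqrt(mu/r) = 6965.0839 m/s (worst-case radial velocity)
f = 20.07 GHz = 2.007e+10 Hz
fd = 2*f*v/c = 2*2.007e+10*6965.0839/3.0e+08
fd = 931928.2292 Hz

931928.2292 Hz


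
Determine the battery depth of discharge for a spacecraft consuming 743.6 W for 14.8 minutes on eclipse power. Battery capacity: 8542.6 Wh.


E_used = P * t / 60 = 743.6 * 14.8 / 60 = 183.4213 Wh
DOD = E_used / E_total * 100 = 183.4213 / 8542.6 * 100
DOD = 2.1471 %

2.1471 %


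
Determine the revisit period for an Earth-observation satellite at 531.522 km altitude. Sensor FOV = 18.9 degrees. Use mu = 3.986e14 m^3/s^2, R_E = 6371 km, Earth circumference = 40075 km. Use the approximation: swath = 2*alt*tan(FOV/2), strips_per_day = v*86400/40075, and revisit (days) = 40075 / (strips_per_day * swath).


swath = 2*531.522*tan(0.1649336) = 176.9390 km
v = sqrt(mu/r) = 7599.1453 m/s = 7.5991 km/s
strips/day = v*86400/40075 = 7.5991*86400/40075 = 16.3834
coverage/day = strips * swath = 16.3834 * 176.9390 = 2898.8692 km
revisit = 40075 / 2898.8692 = 13.8244 days

13.8244 days


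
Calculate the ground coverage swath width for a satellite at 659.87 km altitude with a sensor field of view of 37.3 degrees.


FOV = 37.3 deg = 0.6510078 rad
swath = 2 * alt * tan(FOV/2) = 2 * 659.87 * tan(0.3255039)
swath = 2 * 659.87 * 0.337509
swath = 445.4241 km

445.4241 km


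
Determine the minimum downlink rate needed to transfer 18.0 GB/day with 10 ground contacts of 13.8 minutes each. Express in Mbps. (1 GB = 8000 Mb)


total contact time = 10 * 13.8 * 60 = 8280.0000 s
data = 18.0 GB = 144000.0000 Mb
rate = 144000.0000 / 8280.0000 = 17.3913 Mbps

17.3913 Mbps


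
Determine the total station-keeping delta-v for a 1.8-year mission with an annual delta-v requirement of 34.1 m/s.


dV = rate * years = 34.1 * 1.8
dV = 61.3800 m/s

61.3800 m/s


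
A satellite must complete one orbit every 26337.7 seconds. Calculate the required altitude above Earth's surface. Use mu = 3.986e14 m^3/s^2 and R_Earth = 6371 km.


T = 26337.7 s
r = (mu*T^2/(4*pi^2))^(1/3) = (3.986e14 * 26337.7^2 / (4*pi^2))^(1/3)
r = 1.9132766e+07 m = 19132.7656 km
alt = r - R_E = 19132.7656 - 6371 = 12761.7656 km

12761.7656 km


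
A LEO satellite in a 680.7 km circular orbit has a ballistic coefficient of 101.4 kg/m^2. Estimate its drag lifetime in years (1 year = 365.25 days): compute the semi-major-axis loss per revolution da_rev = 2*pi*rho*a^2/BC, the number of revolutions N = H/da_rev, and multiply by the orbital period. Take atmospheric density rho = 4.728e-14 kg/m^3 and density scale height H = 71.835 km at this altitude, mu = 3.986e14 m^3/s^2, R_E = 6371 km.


a = R_E + alt = 7051.7000 km = 7.0517e+06 m
da_rev = 2*pi*rho*a^2/BC = 2*pi*4.728e-14*(7.0517e+06)^2/101.4 = 0.145682383 m per revolution
N = H/da_rev = 71835.0000 m / 0.145682383 m = 493093.2519 revolutions
P = 2*pi*sqrt(a^3/mu) = 5893.2106 s
lifetime = N*P = 493093.2519 * 5893.2106 = 2.9059024e+09 s = 33633.1295 days
years = 33633.1295 / 365.25 = 92.0825 years

92.0825 years


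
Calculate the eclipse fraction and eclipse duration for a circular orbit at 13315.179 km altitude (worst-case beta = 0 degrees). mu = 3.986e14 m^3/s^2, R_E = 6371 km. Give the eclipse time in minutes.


r = 19686.1790 km
T = 458.1441 min
Eclipse fraction = arcsin(R_E/r)/pi = arcsin(6371.0000/19686.1790)/pi
= arcsin(0.3236281)/pi = 0.1049027
Eclipse duration = 0.1049027 * 458.1441 = 48.0605 min

48.0605 minutes


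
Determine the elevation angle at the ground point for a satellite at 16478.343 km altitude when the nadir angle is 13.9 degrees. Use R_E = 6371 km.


r = R_E + alt = 22849.3430 km
Law of sines in the satellite / Earth-center / ground-point triangle:
  sin(nadir)/R_E = sin(90 + el)/r  =>  cos(el) = (r/R_E)*sin(nadir)
cos(el) = (22849.3430 / 6371.0000) * sin(13.9 deg) = 0.8615685
el = arccos(0.8615685) = 30.5068 deg
(Earth-central angle = 90 - nadir - el = 45.5932 deg)

30.5068 degrees


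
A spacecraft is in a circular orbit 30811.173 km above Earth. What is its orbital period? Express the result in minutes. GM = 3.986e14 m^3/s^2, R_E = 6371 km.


r = 37182.1730 km = 3.7182173e+07 m
T = 2*pi*sqrt(r^3/mu) = 2*pi*sqrt(5.1404874e+22 / 3.986e14)
T = 71353.1864 s = 1189.2198 min

1189.2198 minutes


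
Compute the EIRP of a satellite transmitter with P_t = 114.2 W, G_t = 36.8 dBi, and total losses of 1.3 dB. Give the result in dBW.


Pt = 114.2 W = 20.5767 dBW
EIRP = Pt_dBW + Gt - losses = 20.5767 + 36.8 - 1.3 = 56.0767 dBW

56.0767 dBW


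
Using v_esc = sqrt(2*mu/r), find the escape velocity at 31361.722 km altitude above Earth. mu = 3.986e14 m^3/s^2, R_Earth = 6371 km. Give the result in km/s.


r = 6371.0 + 31361.722 = 37732.7220 km = 3.7732722e+07 m
v_esc = sqrt(2*mu/r) = sqrt(2*3.986e14 / 3.7732722e+07)
v_esc = 4596.4716 m/s = 4.5965 km/s

4.5965 km/s


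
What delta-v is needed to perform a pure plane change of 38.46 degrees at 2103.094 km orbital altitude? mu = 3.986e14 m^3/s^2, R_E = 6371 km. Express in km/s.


r = 8474.0940 km = 8.474094e+06 m
V = sqrt(mu/r) = 6858.3873 m/s
di = 38.46 deg = 0.6712536 rad
dV = 2*V*sin(di/2) = 2*6858.3873*sin(0.3356268)
dV = 4517.7717 m/s = 4.5178 km/s

4.5178 km/s


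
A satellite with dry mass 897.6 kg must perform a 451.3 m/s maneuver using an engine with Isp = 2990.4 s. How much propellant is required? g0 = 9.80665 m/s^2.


ve = Isp * g0 = 2990.4 * 9.80665 = 29325.806160 m/s
mass ratio = exp(dv/ve) = exp(451.3/29325.806160) = 1.01550820
m_prop = m_dry * (mr - 1) = 897.6 * (1.01550820 - 1)
m_prop = 13.9202 kg

13.9202 kg


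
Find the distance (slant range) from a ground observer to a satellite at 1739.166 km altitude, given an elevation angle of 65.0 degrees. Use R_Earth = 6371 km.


h = 1739.166 km, el = 65.0 deg
d = -R_E*sin(el) + sqrt((R_E*sin(el))^2 + 2*R_E*h + h^2)
d = -6371.0000*sin(1.1345) + sqrt((6371.0000*0.9063078)^2 + 2*6371.0000*1739.166 + 1739.166^2)
d = 1876.0916 km

1876.0916 km


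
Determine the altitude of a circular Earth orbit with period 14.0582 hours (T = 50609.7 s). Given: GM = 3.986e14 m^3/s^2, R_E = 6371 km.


T = 50609.7 s
r = (mu*T^2/(4*pi^2))^(1/3) = (3.986e14 * 50609.7^2 / (4*pi^2))^(1/3)
r = 2.9572068e+07 m = 29572.0679 km
alt = r - R_E = 29572.0679 - 6371 = 23201.0679 km

23201.0679 km


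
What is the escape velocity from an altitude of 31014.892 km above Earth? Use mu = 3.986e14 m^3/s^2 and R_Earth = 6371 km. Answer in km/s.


r = 6371.0 + 31014.892 = 37385.8920 km = 3.7385892e+07 m
v_esc = sqrt(2*mu/r) = sqrt(2*3.986e14 / 3.7385892e+07)
v_esc = 4617.7431 m/s = 4.6177 km/s

4.6177 km/s


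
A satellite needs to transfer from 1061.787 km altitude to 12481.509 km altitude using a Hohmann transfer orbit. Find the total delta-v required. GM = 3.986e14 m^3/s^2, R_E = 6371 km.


r1 = 7432.7870 km = 7.432787e+06 m
r2 = 18852.5090 km = 1.8852509e+07 m
dv1 = sqrt(mu/r1)*(sqrt(2*r2/(r1+r2)) - 1) = 1447.6705 m/s
dv2 = sqrt(mu/r2)*(1 - sqrt(2*r1/(r1+r2))) = 1140.2118 m/s
total dv = |dv1| + |dv2| = 1447.6705 + 1140.2118 = 2587.8823 m/s = 2.5879 km/s

2.5879 km/s


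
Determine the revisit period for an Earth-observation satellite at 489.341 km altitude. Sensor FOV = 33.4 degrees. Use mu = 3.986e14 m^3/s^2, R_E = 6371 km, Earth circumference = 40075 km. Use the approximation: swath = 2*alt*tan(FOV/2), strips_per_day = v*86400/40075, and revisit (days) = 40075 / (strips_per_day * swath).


swath = 2*489.341*tan(0.29147) = 293.6187 km
v = sqrt(mu/r) = 7622.4713 m/s = 7.6225 km/s
strips/day = v*86400/40075 = 7.6225*86400/40075 = 16.4337
coverage/day = strips * swath = 16.4337 * 293.6187 = 4825.2484 km
revisit = 40075 / 4825.2484 = 8.3053 days

8.3053 days


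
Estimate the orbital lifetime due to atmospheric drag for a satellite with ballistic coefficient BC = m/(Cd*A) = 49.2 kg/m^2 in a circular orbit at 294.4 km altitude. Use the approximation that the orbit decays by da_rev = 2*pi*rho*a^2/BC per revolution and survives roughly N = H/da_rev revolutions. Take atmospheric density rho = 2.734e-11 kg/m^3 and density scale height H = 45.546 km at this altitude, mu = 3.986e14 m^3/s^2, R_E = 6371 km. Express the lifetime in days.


a = R_E + alt = 6665.4000 km = 6.6654e+06 m
da_rev = 2*pi*rho*a^2/BC = 2*pi*2.734e-11*(6.6654e+06)^2/49.2 = 155.119255 m per revolution
N = H/da_rev = 45546.0000 m / 155.119255 m = 293.6193 revolutions
P = 2*pi*sqrt(a^3/mu) = 5415.6495 s
lifetime = N*P = 293.6193 * 5415.6495 = 1.590139e+06 s = 18.4044 days

18.4044 days


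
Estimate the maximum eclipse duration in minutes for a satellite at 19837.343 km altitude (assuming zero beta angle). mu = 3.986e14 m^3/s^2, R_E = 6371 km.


r = 26208.3430 km
T = 703.7515 min
Eclipse fraction = arcsin(R_E/r)/pi = arcsin(6371.0000/26208.3430)/pi
= arcsin(0.2430905)/pi = 0.07816121
Eclipse duration = 0.07816121 * 703.7515 = 55.0061 min

55.0061 minutes


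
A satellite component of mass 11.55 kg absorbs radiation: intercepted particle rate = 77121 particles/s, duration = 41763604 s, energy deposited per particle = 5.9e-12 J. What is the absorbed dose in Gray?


Total energy deposited = rate * time * E_per
  = 77121 * 41763604 * 5.9e-12 = 19.0030 J
Dose = E_total / mass = 19.0030 / 11.55
Dose = 1.6453 Gy

1.6453 Gy


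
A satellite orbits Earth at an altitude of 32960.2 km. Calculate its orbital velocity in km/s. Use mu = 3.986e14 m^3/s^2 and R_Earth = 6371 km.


r = R_E + alt = 6371.0 + 32960.2 = 39331.2000 km = 3.93312e+07 m
v = sqrt(mu/r) = sqrt(3.986e14 / 3.93312e+07) = 3183.4648 m/s = 3.1835 km/s

3.1835 km/s


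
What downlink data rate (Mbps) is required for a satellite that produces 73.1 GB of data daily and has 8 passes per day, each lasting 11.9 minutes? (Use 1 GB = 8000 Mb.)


total contact time = 8 * 11.9 * 60 = 5712.0000 s
data = 73.1 GB = 584800.0000 Mb
rate = 584800.0000 / 5712.0000 = 102.3810 Mbps

102.3810 Mbps


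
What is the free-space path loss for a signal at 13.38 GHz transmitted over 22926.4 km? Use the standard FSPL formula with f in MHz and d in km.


f = 13.38 GHz = 13380.0000 MHz
d = 22926.4 km
FSPL = 32.44 + 20*log10(13380.0000) + 20*log10(22926.4)
FSPL = 32.44 + 82.5291 + 87.2067
FSPL = 202.1758 dB

202.1758 dB


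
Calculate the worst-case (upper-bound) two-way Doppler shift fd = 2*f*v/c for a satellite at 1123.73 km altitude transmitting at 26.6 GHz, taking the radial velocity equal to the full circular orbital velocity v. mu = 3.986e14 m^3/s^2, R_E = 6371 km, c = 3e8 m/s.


r = 7.49473e+06 m
v = sqrt(mu/r) = 7292.7387 m/s (worst-case radial velocity)
f = 26.6 GHz = 2.66e+10 Hz
fd = 2*f*v/c = 2*2.66e+10*7292.7387/3.0e+08
fd = 1.2932457e+06 Hz

1.2932e+06 Hz


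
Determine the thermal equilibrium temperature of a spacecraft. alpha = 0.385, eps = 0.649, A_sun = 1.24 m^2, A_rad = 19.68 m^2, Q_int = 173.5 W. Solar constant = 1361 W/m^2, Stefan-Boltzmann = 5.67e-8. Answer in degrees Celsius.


Numerator = alpha*S*A_sun + Q_int = 0.385*1361*1.24 + 173.5 = 823.2414 W
Denominator = eps*sigma*A_rad = 0.649*5.67e-8*19.68 = 7.2419054e-07 W/K^4
T^4 = 1.1367746e+09 K^4
T = 183.6194 K = -89.5306 C

-89.5306 degrees Celsius


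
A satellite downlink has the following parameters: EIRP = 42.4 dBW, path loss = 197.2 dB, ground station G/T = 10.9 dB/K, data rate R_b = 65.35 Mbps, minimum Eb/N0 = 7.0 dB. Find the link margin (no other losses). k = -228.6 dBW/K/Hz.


C/N0 = EIRP - FSPL + G/T - k = 42.4 - 197.2 + 10.9 - (-228.6)
C/N0 = 84.7000 dB-Hz
R_b = 65.35 Mbps = 6.535e+07 bps -> 10*log10(R_b) = 78.1525 dB-Hz
Eb/N0 = C/N0 - 10*log10(R_b) = 84.7000 - 78.1525 = 6.5475 dB
Margin = Eb/N0 - Eb/N0_req = 6.5475 - 7.0 = -0.4524559 dB (negative margin: link does not close)

-0.4525 dB


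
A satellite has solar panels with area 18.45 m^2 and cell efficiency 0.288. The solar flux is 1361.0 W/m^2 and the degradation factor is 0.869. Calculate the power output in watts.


P = area * eta * S * degradation
P = 18.45 * 0.288 * 1361.0 * 0.869
P = 6284.4425 W

6284.4425 W


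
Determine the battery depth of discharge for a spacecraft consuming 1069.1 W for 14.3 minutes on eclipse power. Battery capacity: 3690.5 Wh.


E_used = P * t / 60 = 1069.1 * 14.3 / 60 = 254.8022 Wh
DOD = E_used / E_total * 100 = 254.8022 / 3690.5 * 100
DOD = 6.9043 %

6.9043 %


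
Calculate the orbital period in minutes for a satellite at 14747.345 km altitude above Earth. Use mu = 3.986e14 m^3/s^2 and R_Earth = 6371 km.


r = 21118.3450 km = 2.1118345e+07 m
T = 2*pi*sqrt(r^3/mu) = 2*pi*sqrt(9.4184544e+21 / 3.986e14)
T = 30542.2510 s = 509.0375 min

509.0375 minutes


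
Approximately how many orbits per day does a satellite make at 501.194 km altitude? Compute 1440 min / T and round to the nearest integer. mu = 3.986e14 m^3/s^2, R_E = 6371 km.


r = 6.872194e+06 m
T = 2*pi*sqrt(r^3/mu) = 5669.6250 s = 94.4938 min
revs/day = 1440 / 94.4938 = 15.2391
Rounded: 15 revolutions per day

15 revolutions per day


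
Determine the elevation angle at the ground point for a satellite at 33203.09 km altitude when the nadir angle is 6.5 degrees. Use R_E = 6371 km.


r = R_E + alt = 39574.0900 km
Law of sines in the satellite / Earth-center / ground-point triangle:
  sin(nadir)/R_E = sin(90 + el)/r  =>  cos(el) = (r/R_E)*sin(nadir)
cos(el) = (39574.0900 / 6371.0000) * sin(6.5 deg) = 0.7031728
el = arccos(0.7031728) = 45.3179 deg
(Earth-central angle = 90 - nadir - el = 38.1821 deg)

45.3179 degrees


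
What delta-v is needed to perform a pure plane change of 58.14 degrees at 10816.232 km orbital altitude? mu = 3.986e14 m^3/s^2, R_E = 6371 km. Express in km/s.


r = 17187.2320 km = 1.7187232e+07 m
V = sqrt(mu/r) = 4815.7693 m/s
di = 58.14 deg = 1.0147 rad
dV = 2*V*sin(di/2) = 2*4815.7693*sin(0.5073672)
dV = 4679.7509 m/s = 4.6798 km/s

4.6798 km/s


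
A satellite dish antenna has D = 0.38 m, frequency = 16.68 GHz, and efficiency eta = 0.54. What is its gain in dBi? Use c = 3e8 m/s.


lambda = c/f = 3e8 / 1.668e+10 = 0.01798561 m
G = eta*(pi*D/lambda)^2 = 0.54*(pi*0.38/0.01798561)^2
G = 2379.0868 (linear)
G = 10*log10(2379.0868) = 33.7641 dBi

33.7641 dBi


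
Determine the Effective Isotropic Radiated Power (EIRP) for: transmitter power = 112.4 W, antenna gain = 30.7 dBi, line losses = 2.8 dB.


Pt = 112.4 W = 20.5077 dBW
EIRP = Pt_dBW + Gt - losses = 20.5077 + 30.7 - 2.8 = 48.4077 dBW

48.4077 dBW


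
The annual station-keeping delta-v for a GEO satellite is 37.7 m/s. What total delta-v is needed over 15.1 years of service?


dV = rate * years = 37.7 * 15.1
dV = 569.2700 m/s

569.2700 m/s


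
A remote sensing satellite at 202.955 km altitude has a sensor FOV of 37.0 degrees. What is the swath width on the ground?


FOV = 37.0 deg = 0.6457718 rad
swath = 2 * alt * tan(FOV/2) = 2 * 202.955 * tan(0.3228859)
swath = 2 * 202.955 * 0.3345953
swath = 135.8156 km

135.8156 km


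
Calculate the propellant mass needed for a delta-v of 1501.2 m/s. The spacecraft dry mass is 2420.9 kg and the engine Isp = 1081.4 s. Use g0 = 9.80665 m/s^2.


ve = Isp * g0 = 1081.4 * 9.80665 = 10604.911310 m/s
mass ratio = exp(dv/ve) = exp(1501.2/10604.911310) = 1.15206623
m_prop = m_dry * (mr - 1) = 2420.9 * (1.15206623 - 1)
m_prop = 368.1371 kg

368.1371 kg


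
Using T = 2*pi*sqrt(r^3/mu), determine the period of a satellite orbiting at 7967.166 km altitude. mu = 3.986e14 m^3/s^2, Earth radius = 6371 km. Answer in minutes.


r = 14338.1660 km = 1.4338166e+07 m
T = 2*pi*sqrt(r^3/mu) = 2*pi*sqrt(2.9476832e+21 / 3.986e14)
T = 17086.4416 s = 284.7740 min

284.7740 minutes


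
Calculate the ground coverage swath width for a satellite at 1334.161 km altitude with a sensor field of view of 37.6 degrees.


FOV = 37.6 deg = 0.6562438 rad
swath = 2 * alt * tan(FOV/2) = 2 * 1334.161 * tan(0.3281219)
swath = 2 * 1334.161 * 0.3404278
swath = 908.3709 km

908.3709 km


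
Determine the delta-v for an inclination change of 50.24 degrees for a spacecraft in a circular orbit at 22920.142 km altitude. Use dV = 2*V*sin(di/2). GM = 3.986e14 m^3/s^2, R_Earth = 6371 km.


r = 29291.1420 km = 2.9291142e+07 m
V = sqrt(mu/r) = 3688.9307 m/s
di = 50.24 deg = 0.8768534 rad
dV = 2*V*sin(di/2) = 2*3688.9307*sin(0.4384267)
dV = 3132.0165 m/s = 3.1320 km/s

3.1320 km/s


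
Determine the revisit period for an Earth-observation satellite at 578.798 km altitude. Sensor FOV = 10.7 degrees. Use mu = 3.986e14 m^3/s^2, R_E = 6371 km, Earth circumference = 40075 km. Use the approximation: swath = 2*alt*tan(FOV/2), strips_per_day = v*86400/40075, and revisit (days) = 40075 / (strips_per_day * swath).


swath = 2*578.798*tan(0.09337511) = 108.4059 km
v = sqrt(mu/r) = 7573.2546 m/s = 7.5733 km/s
strips/day = v*86400/40075 = 7.5733*86400/40075 = 16.3276
coverage/day = strips * swath = 16.3276 * 108.4059 = 1770.0099 km
revisit = 40075 / 1770.0099 = 22.6411 days

22.6411 days


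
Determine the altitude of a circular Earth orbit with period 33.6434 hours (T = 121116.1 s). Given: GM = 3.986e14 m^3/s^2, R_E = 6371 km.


T = 121116.1 s
r = (mu*T^2/(4*pi^2))^(1/3) = (3.986e14 * 121116.1^2 / (4*pi^2))^(1/3)
r = 5.2908702e+07 m = 52908.7017 km
alt = r - R_E = 52908.7017 - 6371 = 46537.7017 km

46537.7017 km


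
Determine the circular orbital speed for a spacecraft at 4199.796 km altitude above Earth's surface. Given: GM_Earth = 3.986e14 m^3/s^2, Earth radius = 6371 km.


r = R_E + alt = 6371.0 + 4199.796 = 10570.7960 km = 1.0570796e+07 m
v = sqrt(mu/r) = sqrt(3.986e14 / 1.0570796e+07) = 6140.6565 m/s = 6.1407 km/s

6.1407 km/s


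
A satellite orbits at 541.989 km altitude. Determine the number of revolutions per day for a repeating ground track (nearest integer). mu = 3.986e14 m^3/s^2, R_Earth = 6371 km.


r = 6.912989e+06 m
T = 2*pi*sqrt(r^3/mu) = 5720.1843 s = 95.3364 min
revs/day = 1440 / 95.3364 = 15.1044
Rounded: 15 revolutions per day

15 revolutions per day


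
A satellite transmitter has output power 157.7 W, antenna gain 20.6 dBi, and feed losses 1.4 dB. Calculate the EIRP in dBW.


Pt = 157.7 W = 21.9783 dBW
EIRP = Pt_dBW + Gt - losses = 21.9783 + 20.6 - 1.4 = 41.1783 dBW

41.1783 dBW


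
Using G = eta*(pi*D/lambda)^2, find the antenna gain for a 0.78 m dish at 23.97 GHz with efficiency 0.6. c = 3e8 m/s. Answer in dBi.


lambda = c/f = 3e8 / 2.397e+10 = 0.01251564 m
G = eta*(pi*D/lambda)^2 = 0.6*(pi*0.78/0.01251564)^2
G = 23000.3137 (linear)
G = 10*log10(23000.3137) = 43.6173 dBi

43.6173 dBi


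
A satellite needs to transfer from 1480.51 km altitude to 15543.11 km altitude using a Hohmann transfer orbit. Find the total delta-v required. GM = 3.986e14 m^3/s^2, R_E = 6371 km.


r1 = 7851.5100 km = 7.85151e+06 m
r2 = 21914.1100 km = 2.191411e+07 m
dv1 = sqrt(mu/r1)*(sqrt(2*r2/(r1+r2)) - 1) = 1520.8079 m/s
dv2 = sqrt(mu/r2)*(1 - sqrt(2*r1/(r1+r2))) = 1167.1685 m/s
total dv = |dv1| + |dv2| = 1520.8079 + 1167.1685 = 2687.9764 m/s = 2.6880 km/s

2.6880 km/s


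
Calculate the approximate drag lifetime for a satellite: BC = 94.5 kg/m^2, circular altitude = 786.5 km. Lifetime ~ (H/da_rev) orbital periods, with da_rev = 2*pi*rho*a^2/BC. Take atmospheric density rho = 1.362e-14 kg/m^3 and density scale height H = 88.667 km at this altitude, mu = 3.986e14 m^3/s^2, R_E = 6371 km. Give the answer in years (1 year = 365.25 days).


a = R_E + alt = 7157.5000 km = 7.1575e+06 m
da_rev = 2*pi*rho*a^2/BC = 2*pi*1.362e-14*(7.1575e+06)^2/94.5 = 0.0463925112 m per revolution
N = H/da_rev = 88667.0000 m / 0.0463925112 m = 1.9112352e+06 revolutions
P = 2*pi*sqrt(a^3/mu) = 6026.3348 s
lifetime = N*P = 1.9112352e+06 * 6026.3348 = 1.1517743e+10 s = 133307.2126 days
years = 133307.2126 / 365.25 = 364.9753 years

364.9753 years


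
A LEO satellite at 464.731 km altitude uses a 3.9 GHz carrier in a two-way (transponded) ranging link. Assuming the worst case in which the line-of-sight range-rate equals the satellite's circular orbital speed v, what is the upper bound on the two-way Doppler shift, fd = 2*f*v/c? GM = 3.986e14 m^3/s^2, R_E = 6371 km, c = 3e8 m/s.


r = 6.835731e+06 m
v = sqrt(mu/r) = 7636.1801 m/s (worst-case radial velocity)
f = 3.9 GHz = 3.9e+09 Hz
fd = 2*f*v/c = 2*3.9e+09*7636.1801/3.0e+08
fd = 198540.6837 Hz

198540.6837 Hz


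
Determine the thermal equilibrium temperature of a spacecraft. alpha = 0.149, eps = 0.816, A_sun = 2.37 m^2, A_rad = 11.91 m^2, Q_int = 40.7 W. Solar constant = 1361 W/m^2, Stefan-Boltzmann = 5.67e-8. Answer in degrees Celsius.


Numerator = alpha*S*A_sun + Q_int = 0.149*1361*2.37 + 40.7 = 521.3099 W
Denominator = eps*sigma*A_rad = 0.816*5.67e-8*11.91 = 5.5104235e-07 W/K^4
T^4 = 9.4604331e+08 K^4
T = 175.3791 K = -97.7709 C

-97.7709 degrees Celsius


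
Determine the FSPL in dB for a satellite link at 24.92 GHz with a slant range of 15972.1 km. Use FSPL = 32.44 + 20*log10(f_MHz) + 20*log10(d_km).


f = 24.92 GHz = 24920.0000 MHz
d = 15972.1 km
FSPL = 32.44 + 20*log10(24920.0000) + 20*log10(15972.1)
FSPL = 32.44 + 87.9310 + 84.0672
FSPL = 204.4382 dB

204.4382 dB


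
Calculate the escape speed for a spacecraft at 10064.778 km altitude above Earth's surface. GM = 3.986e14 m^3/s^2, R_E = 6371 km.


r = 6371.0 + 10064.778 = 16435.7780 km = 1.6435778e+07 m
v_esc = sqrt(2*mu/r) = sqrt(2*3.986e14 / 1.6435778e+07)
v_esc = 6964.4771 m/s = 6.9645 km/s

6.9645 km/s


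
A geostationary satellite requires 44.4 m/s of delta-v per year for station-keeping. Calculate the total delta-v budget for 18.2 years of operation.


dV = rate * years = 44.4 * 18.2
dV = 808.0800 m/s

808.0800 m/s


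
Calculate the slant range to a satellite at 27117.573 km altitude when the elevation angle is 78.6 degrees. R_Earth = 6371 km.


h = 27117.573 km, el = 78.6 deg
d = -R_E*sin(el) + sqrt((R_E*sin(el))^2 + 2*R_E*h + h^2)
d = -6371.0000*sin(1.3718) + sqrt((6371.0000*0.9802712)^2 + 2*6371.0000*27117.573 + 27117.573^2)
d = 27219.5806 km

27219.5806 km
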